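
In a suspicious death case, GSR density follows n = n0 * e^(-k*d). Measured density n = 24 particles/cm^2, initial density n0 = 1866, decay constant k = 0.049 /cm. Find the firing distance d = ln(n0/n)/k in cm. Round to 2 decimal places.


GSR distance calculation:
n0/n = 1866 / 24 = 77.75
ln(n0/n) = 4.353499
d = 4.353499 / 0.049 = 88.85 cm

88.85


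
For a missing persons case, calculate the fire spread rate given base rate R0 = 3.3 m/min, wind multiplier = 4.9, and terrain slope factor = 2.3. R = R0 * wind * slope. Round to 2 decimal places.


Fire spread rate calculation:
R = R0 * wind_factor * slope_factor
= 3.3 * 4.9 * 2.3
= 16.17 * 2.3
= 37.19 m/min

37.19


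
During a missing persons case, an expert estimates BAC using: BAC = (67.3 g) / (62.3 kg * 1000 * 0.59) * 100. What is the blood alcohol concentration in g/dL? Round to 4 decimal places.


Applying the Widmark formula:
BAC = (dose_g / (body_wt * 1000 * r)) * 100
Denominator = 62.3 * 1000 * 0.59 = 36757
BAC = (67.3 / 36757) * 100
BAC = 0.1831 g/dL

0.1831


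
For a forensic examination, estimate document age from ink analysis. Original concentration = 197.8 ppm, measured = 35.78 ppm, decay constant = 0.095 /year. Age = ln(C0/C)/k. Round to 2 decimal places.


Document age estimation:
C0/C = 197.8 / 35.78 = 5.528228
ln(C0/C) = 1.709867
t = 1.709867 / 0.095 = 18.00 years

18.00


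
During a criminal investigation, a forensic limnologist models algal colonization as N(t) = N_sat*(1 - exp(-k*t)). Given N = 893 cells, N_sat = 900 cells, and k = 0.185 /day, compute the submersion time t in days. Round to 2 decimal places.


PMSI from diatom colonization curve:
N / N_sat = 893 / 900 = 0.992222
1 - N/N_sat = 0.007778
ln(1 - N/N_sat) = -4.856456
t = -ln(1 - N/N_sat) / k = -(-4.856456) / 0.185 = 26.25 days

26.25


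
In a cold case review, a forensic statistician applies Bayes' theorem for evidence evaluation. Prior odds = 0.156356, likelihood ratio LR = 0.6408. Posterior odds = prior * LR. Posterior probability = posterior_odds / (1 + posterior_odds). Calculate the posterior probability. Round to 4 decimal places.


Bayesian evidence evaluation:
Posterior odds = prior_odds * LR = 0.156356 * 0.6408 = 0.1001929
Posterior probability = posterior_odds / (1 + posterior_odds)
= 0.1001929 / (1 + 0.1001929)
= 0.1001929 / 1.1001929
= 0.0911

0.0911


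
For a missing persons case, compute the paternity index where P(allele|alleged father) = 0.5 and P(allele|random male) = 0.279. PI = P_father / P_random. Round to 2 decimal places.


Paternity Index calculation:
PI = P(allele|father) / P(allele|random)
PI = 0.5 / 0.279
PI = 1.79

1.79


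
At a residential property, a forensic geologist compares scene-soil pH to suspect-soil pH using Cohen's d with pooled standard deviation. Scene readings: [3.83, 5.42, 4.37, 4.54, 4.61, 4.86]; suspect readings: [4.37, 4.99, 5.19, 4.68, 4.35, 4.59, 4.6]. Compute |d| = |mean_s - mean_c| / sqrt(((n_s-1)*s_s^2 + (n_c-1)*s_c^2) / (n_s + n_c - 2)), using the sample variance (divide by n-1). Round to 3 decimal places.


Pooled-variance Cohen's d for soil pH comparison:
Scene mean = 27.63 / 6 = 4.605
Suspect mean = 32.77 / 7 = 4.681429
Scene sample variance s_s^2 = 0.27787
Suspect sample variance s_c^2 = 0.095948
Pooled variance = ((n_s-1)*s_s^2 + (n_c-1)*s_c^2) / (n_s + n_c - 2) = 0.17864
Pooled SD = sqrt(0.17864) = 0.422658
Mean difference = -0.076429
|d| = |-0.076429| / 0.422658 = 0.181

0.181


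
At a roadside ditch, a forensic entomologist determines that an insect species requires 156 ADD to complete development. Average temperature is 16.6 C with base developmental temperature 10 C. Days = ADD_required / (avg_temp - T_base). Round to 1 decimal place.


Insect development time:
Effective temperature = avg_temp - T_base = 16.6 - 10 = 6.6 C
Days = ADD / effective_temp = 156 / 6.6 = 23.6 days

23.6


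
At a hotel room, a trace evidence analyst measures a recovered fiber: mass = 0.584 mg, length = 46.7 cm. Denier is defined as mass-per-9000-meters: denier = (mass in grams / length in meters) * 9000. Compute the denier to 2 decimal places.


Denier calculation:
Mass in grams = 0.584 mg / 1000 = 0.000584 g
Length in meters = 46.7 cm / 100 = 0.467 m
Linear density = mass / length = 0.000584 / 0.467 = 0.00125054 g/m
Denier = (g/m) * 9000 = 0.00125054 * 9000 = 11.25

11.25


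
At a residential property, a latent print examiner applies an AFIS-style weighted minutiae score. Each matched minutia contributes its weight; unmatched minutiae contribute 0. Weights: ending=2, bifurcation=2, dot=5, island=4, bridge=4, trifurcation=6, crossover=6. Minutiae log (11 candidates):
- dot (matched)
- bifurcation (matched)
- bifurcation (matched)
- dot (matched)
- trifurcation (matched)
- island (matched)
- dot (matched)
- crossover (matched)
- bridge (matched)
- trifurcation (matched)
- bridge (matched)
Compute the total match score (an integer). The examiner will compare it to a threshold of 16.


Weighted minutiae match score:
  dot: matched, +5 (running total 5)
  bifurcation: matched, +2 (running total 7)
  bifurcation: matched, +2 (running total 9)
  dot: matched, +5 (running total 14)
  trifurcation: matched, +6 (running total 20)
  island: matched, +4 (running total 24)
  dot: matched, +5 (running total 29)
  crossover: matched, +6 (running total 35)
  bridge: matched, +4 (running total 39)
  trifurcation: matched, +6 (running total 45)
  bridge: matched, +4 (running total 49)
Total score = 49
Threshold = 16; verdict = identification

49


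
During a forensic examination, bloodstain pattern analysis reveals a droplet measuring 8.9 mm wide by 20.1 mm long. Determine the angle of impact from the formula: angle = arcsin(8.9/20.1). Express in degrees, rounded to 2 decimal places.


Blood spatter impact angle calculation:
width / length = 8.9 / 20.1 = 0.442786
angle = arcsin(0.442786)
angle = 26.28 degrees

26.28


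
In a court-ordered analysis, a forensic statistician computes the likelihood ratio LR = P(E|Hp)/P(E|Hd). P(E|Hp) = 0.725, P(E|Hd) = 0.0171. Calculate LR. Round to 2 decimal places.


Likelihood ratio calculation:
LR = P(E|Hp) / P(E|Hd)
LR = 0.725 / 0.0171
LR = 42.40

42.40


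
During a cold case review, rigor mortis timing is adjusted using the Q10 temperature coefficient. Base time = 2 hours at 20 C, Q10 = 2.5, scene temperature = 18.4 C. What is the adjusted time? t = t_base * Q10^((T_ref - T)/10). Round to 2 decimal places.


Rigor mortis time adjustment:
Exponent = (T_ref - T_actual) / 10 = (20 - 18.4) / 10 = 0.16
Q10 factor = 2.5^0.16 = 1.1579
t_adjusted = 2 * 1.1579 = 2.32 hours

2.32


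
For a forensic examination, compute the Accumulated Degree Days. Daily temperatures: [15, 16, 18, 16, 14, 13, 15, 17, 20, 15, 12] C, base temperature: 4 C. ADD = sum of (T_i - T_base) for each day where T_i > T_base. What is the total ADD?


Computing ADD day by day:
Day 1: max(0, 15 - 4) = 11
Day 2: max(0, 16 - 4) = 12
Day 3: max(0, 18 - 4) = 14
Day 4: max(0, 16 - 4) = 12
Day 5: max(0, 14 - 4) = 10
Day 6: max(0, 13 - 4) = 9
Day 7: max(0, 15 - 4) = 11
Day 8: max(0, 17 - 4) = 13
Day 9: max(0, 20 - 4) = 16
Day 10: max(0, 15 - 4) = 11
Day 11: max(0, 12 - 4) = 8
Total ADD = 127

127


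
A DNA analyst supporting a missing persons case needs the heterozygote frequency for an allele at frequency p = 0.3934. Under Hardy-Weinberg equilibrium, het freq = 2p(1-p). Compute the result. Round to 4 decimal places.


Hardy-Weinberg heterozygote frequency:
q = 1 - p = 1 - 0.3934 = 0.6066
2pq = 2 * 0.3934 * 0.6066 = 0.4773

0.4773


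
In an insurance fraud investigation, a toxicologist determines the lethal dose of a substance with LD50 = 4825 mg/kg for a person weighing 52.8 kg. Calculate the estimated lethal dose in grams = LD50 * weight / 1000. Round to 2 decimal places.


Lethal dose calculation:
Lethal dose = LD50 * body_weight / 1000
= 4825 * 52.8 / 1000
= 254760 / 1000
= 254.76 g

254.76


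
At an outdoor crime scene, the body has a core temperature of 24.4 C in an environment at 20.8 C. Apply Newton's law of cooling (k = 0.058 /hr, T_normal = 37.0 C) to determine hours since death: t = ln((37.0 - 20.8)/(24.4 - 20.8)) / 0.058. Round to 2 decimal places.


Using Newton's law of cooling:
t = ln((T_normal - T_ambient) / (T_body - T_ambient)) / k
T_normal - T_ambient = 16.2
T_body - T_ambient = 3.6
Ratio = 4.5
ln(ratio) = 1.504077
t = 1.504077 / 0.058 = 25.93 hours

25.93


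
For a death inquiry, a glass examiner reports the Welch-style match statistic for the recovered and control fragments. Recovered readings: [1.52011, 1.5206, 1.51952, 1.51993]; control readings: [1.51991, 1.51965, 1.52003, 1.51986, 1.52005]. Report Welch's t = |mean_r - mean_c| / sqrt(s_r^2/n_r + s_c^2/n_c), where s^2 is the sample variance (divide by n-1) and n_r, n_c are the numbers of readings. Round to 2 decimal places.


Welch's t-criterion for glass RI comparison:
Recovered mean = sum / n_r = 6.08016 / 4 = 1.52004
Control mean = sum / n_c = 7.5995 / 5 = 1.5199
Recovered sample variance s_r^2 = 2.00333e-07
Control sample variance s_c^2 = 2.59e-08
Welch SE (unpooled) = sqrt(s_r^2/n_r + s_c^2/n_c) = sqrt(5.00833e-08 + 5.18e-09) = sqrt(5.52633e-08) = 0.000235081
|mean_r - mean_c| = 0.00014
t = 0.00014 / 0.000235081 = 0.60

0.60


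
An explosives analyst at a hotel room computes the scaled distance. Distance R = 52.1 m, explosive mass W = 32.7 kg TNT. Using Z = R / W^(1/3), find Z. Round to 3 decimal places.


Scaled distance calculation:
W^(1/3) = 32.7^(1/3) = 3.197785
Z = R / W^(1/3) = 52.1 / 3.197785
Z = 16.293 m/kg^(1/3)

16.293


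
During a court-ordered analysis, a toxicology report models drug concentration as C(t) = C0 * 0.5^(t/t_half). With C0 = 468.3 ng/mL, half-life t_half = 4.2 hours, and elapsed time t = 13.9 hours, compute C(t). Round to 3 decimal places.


Drug concentration decay:
Number of half-lives = t / t_half = 13.9 / 4.2 = 3.309524
Decay factor = 0.5^3.309524 = 0.10086349
C(t) = 468.3 * 0.10086349 = 47.234 ng/mL

47.234


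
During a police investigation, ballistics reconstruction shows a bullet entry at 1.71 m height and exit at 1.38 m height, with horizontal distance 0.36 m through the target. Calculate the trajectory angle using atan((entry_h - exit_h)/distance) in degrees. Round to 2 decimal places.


Bullet trajectory angle:
Height difference = 1.71 - 1.38 = 0.33 m
angle = atan(0.33 / 0.36)
angle = atan(0.916667)
angle = 42.51 degrees

42.51


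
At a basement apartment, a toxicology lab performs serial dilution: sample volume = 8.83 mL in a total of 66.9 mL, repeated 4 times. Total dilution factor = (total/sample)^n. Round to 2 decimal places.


Dilution factor calculation:
Single dilution = V_total / V_sample = 66.9 / 8.83 ≈ 7.576444
Number of dilutions = 4
Total DF = (66.9 / 8.83)^4 (full precision, rounded at the end) = 3295.05

3295.05


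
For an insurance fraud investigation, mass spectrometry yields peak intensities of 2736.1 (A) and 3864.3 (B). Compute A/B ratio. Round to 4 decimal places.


Spectral peak ratio:
Peak A = 2736.1 counts
Peak B = 3864.3 counts
Ratio = 2736.1 / 3864.3 = 0.7080

0.7080


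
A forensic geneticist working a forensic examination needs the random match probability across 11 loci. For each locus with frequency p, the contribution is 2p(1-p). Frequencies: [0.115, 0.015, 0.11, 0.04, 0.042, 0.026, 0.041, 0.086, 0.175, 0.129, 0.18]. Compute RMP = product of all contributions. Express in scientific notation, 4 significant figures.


Computing RMP for 11 loci:
Locus 1: 2 * 0.115 * 0.885 = 0.20355
Locus 2: 2 * 0.015 * 0.985 = 0.02955
Locus 3: 2 * 0.11 * 0.89 = 0.1958
Locus 4: 2 * 0.04 * 0.96 = 0.0768
Locus 5: 2 * 0.042 * 0.958 = 0.080472
Locus 6: 2 * 0.026 * 0.974 = 0.050648
Locus 7: 2 * 0.041 * 0.959 = 0.078638
Locus 8: 2 * 0.086 * 0.914 = 0.157208
Locus 9: 2 * 0.175 * 0.825 = 0.28875
Locus 10: 2 * 0.129 * 0.871 = 0.224718
Locus 11: 2 * 0.18 * 0.82 = 0.2952
RMP = 8.730e-11

8.730e-11


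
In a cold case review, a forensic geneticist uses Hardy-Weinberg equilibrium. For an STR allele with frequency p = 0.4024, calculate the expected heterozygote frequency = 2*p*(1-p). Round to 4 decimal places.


Hardy-Weinberg heterozygote frequency:
q = 1 - p = 1 - 0.4024 = 0.5976
2pq = 2 * 0.4024 * 0.5976 = 0.4809

0.4809


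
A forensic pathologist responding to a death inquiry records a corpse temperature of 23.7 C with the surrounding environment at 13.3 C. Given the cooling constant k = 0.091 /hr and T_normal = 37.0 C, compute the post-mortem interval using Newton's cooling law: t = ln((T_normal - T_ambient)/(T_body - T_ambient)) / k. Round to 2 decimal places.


Using Newton's law of cooling:
t = ln((T_normal - T_ambient) / (T_body - T_ambient)) / k
T_normal - T_ambient = 23.7
T_body - T_ambient = 10.4
Ratio = 2.278846
ln(ratio) = 0.823669
t = 0.823669 / 0.091 = 9.05 hours

9.05


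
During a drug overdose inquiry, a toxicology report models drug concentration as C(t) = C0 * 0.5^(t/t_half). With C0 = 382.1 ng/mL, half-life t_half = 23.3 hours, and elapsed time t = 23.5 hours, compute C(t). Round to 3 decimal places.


Drug concentration decay:
Number of half-lives = t / t_half = 23.5 / 23.3 = 1.008584
Decay factor = 0.5^1.008584 = 0.49703385
C(t) = 382.1 * 0.49703385 = 189.917 ng/mL

189.917


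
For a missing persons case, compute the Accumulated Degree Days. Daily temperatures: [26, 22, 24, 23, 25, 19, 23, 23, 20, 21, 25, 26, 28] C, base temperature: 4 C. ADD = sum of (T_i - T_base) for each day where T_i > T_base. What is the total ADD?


Computing ADD day by day:
Day 1: max(0, 26 - 4) = 22
Day 2: max(0, 22 - 4) = 18
Day 3: max(0, 24 - 4) = 20
Day 4: max(0, 23 - 4) = 19
Day 5: max(0, 25 - 4) = 21
Day 6: max(0, 19 - 4) = 15
Day 7: max(0, 23 - 4) = 19
Day 8: max(0, 23 - 4) = 19
Day 9: max(0, 20 - 4) = 16
Day 10: max(0, 21 - 4) = 17
Day 11: max(0, 25 - 4) = 21
Day 12: max(0, 26 - 4) = 22
Day 13: max(0, 28 - 4) = 24
Total ADD = 253

253


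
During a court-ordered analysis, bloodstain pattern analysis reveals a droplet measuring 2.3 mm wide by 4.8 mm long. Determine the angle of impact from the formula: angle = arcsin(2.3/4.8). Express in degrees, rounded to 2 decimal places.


Blood spatter impact angle calculation:
width / length = 2.3 / 4.8 = 0.479167
angle = arcsin(0.479167)
angle = 28.63 degrees

28.63


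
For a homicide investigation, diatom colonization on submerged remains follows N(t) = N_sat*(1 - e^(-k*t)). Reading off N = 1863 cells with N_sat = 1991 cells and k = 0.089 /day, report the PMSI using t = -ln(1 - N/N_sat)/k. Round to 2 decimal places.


PMSI from diatom colonization curve:
N / N_sat = 1863 / 1991 = 0.935711
1 - N/N_sat = 0.064289
ln(1 - N/N_sat) = -2.744367
t = -ln(1 - N/N_sat) / k = -(-2.744367) / 0.089 = 30.84 days

30.84


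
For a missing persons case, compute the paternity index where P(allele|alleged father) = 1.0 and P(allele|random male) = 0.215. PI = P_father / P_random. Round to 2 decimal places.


Paternity Index calculation:
PI = P(allele|father) / P(allele|random)
PI = 1.0 / 0.215
PI = 4.65

4.65


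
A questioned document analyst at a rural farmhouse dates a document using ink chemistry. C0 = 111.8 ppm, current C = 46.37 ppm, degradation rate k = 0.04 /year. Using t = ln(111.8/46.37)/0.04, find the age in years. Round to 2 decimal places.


Document age estimation:
C0/C = 111.8 / 46.37 = 2.411042
ln(C0/C) = 0.880059
t = 0.880059 / 0.04 = 22.00 years

22.00


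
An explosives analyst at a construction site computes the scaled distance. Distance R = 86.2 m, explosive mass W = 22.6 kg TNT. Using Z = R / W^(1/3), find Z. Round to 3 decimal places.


Scaled distance calculation:
W^(1/3) = 22.6^(1/3) = 2.827284
Z = R / W^(1/3) = 86.2 / 2.827284
Z = 30.489 m/kg^(1/3)

30.489


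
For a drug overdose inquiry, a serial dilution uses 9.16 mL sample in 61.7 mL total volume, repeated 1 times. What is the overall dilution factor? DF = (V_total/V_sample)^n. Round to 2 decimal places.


Dilution factor calculation:
Single dilution = V_total / V_sample = 61.7 / 9.16 ≈ 6.735808
Number of dilutions = 1
Total DF = (61.7 / 9.16)^1 (full precision, rounded at the end) = 6.74

6.74


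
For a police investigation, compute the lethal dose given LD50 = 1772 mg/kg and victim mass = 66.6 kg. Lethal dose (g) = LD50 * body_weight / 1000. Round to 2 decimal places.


Lethal dose calculation:
Lethal dose = LD50 * body_weight / 1000
= 1772 * 66.6 / 1000
= 118015.2 / 1000
= 118.02 g

118.02


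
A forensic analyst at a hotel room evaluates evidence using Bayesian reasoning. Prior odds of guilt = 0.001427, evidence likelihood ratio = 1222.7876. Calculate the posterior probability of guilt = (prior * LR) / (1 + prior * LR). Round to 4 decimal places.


Bayesian evidence evaluation:
Posterior odds = prior_odds * LR = 0.001427 * 1222.7876 = 1.744918
Posterior probability = posterior_odds / (1 + posterior_odds)
= 1.744918 / (1 + 1.744918)
= 1.744918 / 2.744918
= 0.6357

0.6357


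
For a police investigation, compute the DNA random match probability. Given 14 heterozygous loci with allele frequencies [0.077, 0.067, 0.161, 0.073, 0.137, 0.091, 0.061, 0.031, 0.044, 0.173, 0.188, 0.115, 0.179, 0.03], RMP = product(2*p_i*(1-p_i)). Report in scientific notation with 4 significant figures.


Computing RMP for 14 loci:
Locus 1: 2 * 0.077 * 0.923 = 0.142142
Locus 2: 2 * 0.067 * 0.933 = 0.125022
Locus 3: 2 * 0.161 * 0.839 = 0.270158
Locus 4: 2 * 0.073 * 0.927 = 0.135342
Locus 5: 2 * 0.137 * 0.863 = 0.236462
Locus 6: 2 * 0.091 * 0.909 = 0.165438
Locus 7: 2 * 0.061 * 0.939 = 0.114558
Locus 8: 2 * 0.031 * 0.969 = 0.060078
Locus 9: 2 * 0.044 * 0.956 = 0.084128
Locus 10: 2 * 0.173 * 0.827 = 0.286142
Locus 11: 2 * 0.188 * 0.812 = 0.305312
Locus 12: 2 * 0.115 * 0.885 = 0.20355
Locus 13: 2 * 0.179 * 0.821 = 0.293918
Locus 14: 2 * 0.03 * 0.97 = 0.0582
RMP = 4.477e-12

4.477e-12


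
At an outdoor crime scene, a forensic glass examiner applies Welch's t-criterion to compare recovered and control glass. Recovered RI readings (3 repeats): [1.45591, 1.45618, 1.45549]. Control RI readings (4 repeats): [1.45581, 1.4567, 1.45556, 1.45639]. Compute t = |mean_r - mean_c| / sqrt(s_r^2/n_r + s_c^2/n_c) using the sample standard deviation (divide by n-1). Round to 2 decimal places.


Welch's t-criterion for glass RI comparison:
Recovered mean = sum / n_r = 4.36758 / 3 = 1.45586
Control mean = sum / n_c = 5.82446 / 4 = 1.456115
Recovered sample variance s_r^2 = 1.209e-07
Control sample variance s_c^2 = 2.72967e-07
Welch SE (unpooled) = sqrt(s_r^2/n_r + s_c^2/n_c) = sqrt(4.03e-08 + 6.82417e-08) = sqrt(1.08542e-07) = 0.000329457
|mean_r - mean_c| = 0.000255
t = 0.000255 / 0.000329457 = 0.77

0.77


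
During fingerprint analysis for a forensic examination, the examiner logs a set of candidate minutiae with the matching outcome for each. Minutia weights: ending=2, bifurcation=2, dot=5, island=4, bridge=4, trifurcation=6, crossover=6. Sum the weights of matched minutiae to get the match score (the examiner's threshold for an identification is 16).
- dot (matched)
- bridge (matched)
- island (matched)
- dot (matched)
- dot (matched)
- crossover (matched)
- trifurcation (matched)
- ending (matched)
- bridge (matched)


Weighted minutiae match score:
  dot: matched, +5 (running total 5)
  bridge: matched, +4 (running total 9)
  island: matched, +4 (running total 13)
  dot: matched, +5 (running total 18)
  dot: matched, +5 (running total 23)
  crossover: matched, +6 (running total 29)
  trifurcation: matched, +6 (running total 35)
  ending: matched, +2 (running total 37)
  bridge: matched, +4 (running total 41)
Total score = 41
Threshold = 16; verdict = identification

41


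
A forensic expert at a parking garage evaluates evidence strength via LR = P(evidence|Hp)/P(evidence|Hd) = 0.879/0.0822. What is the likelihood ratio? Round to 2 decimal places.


Likelihood ratio calculation:
LR = P(E|Hp) / P(E|Hd)
LR = 0.879 / 0.0822
LR = 10.69

10.69


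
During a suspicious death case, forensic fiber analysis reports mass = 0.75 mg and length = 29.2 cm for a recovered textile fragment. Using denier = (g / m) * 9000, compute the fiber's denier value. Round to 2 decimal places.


Denier calculation:
Mass in grams = 0.75 mg / 1000 = 0.00075 g
Length in meters = 29.2 cm / 100 = 0.292 m
Linear density = mass / length = 0.00075 / 0.292 = 0.00256849 g/m
Denier = (g/m) * 9000 = 0.00256849 * 9000 = 23.12

23.12


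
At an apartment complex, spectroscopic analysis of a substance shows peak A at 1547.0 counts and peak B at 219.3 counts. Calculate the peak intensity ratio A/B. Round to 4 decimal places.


Spectral peak ratio:
Peak A = 1547.0 counts
Peak B = 219.3 counts
Ratio = 1547.0 / 219.3 = 7.0543

7.0543


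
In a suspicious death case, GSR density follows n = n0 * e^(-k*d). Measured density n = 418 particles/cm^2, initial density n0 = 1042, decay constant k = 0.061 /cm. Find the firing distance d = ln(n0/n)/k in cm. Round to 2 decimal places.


GSR distance calculation:
n0/n = 1042 / 418 = 2.492823
ln(n0/n) = 0.913416
d = 0.913416 / 0.061 = 14.97 cm

14.97


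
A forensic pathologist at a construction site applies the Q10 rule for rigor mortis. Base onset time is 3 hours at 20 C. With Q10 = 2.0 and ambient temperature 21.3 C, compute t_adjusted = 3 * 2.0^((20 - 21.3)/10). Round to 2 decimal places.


Rigor mortis time adjustment:
Exponent = (T_ref - T_actual) / 10 = (20 - 21.3) / 10 = -0.13
Q10 factor = 2.0^-0.13 = 0.91383
t_adjusted = 3 * 0.91383 = 2.74 hours

2.74


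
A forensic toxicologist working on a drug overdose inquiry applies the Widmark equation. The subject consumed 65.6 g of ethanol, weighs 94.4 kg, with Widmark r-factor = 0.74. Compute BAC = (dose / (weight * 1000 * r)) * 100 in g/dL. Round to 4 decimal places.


Applying the Widmark formula:
BAC = (dose_g / (body_wt * 1000 * r)) * 100
Denominator = 94.4 * 1000 * 0.74 = 69856
BAC = (65.6 / 69856) * 100
BAC = 0.0939 g/dL

0.0939


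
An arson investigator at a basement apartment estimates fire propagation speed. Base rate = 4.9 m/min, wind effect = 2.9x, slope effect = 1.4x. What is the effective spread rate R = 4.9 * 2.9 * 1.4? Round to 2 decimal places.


Fire spread rate calculation:
R = R0 * wind_factor * slope_factor
= 4.9 * 2.9 * 1.4
= 14.21 * 1.4
= 19.89 m/min

19.89


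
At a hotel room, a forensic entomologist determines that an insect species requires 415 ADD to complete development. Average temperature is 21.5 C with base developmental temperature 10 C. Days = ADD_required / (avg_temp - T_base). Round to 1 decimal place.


Insect development time:
Effective temperature = avg_temp - T_base = 21.5 - 10 = 11.5 C
Days = ADD / effective_temp = 415 / 11.5 = 36.1 days

36.1


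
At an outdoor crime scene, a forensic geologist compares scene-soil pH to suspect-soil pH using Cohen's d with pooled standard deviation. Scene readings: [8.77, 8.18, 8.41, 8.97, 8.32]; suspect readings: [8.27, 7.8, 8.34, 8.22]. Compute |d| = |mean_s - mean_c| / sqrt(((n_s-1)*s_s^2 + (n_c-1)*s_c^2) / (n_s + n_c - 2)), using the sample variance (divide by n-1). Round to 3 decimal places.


Pooled-variance Cohen's d for soil pH comparison:
Scene mean = 42.65 / 5 = 8.53
Suspect mean = 32.63 / 4 = 8.1575
Scene sample variance s_s^2 = 0.10805
Suspect sample variance s_c^2 = 0.059225
Pooled variance = ((n_s-1)*s_s^2 + (n_c-1)*s_c^2) / (n_s + n_c - 2) = 0.087125
Pooled SD = sqrt(0.087125) = 0.295169
Mean difference = 0.3725
|d| = |0.3725| / 0.295169 = 1.262

1.262


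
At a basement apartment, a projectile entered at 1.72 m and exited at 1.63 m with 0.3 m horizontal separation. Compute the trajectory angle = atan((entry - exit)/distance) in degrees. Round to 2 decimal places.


Bullet trajectory angle:
Height difference = 1.72 - 1.63 = 0.09 m
angle = atan(0.09 / 0.3)
angle = atan(0.3)
angle = 16.70 degrees

16.70


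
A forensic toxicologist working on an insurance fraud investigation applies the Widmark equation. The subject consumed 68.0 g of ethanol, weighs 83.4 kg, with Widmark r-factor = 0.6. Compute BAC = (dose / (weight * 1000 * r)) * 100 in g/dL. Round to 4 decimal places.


Applying the Widmark formula:
BAC = (dose_g / (body_wt * 1000 * r)) * 100
Denominator = 83.4 * 1000 * 0.6 = 50040
BAC = (68.0 / 50040) * 100
BAC = 0.1359 g/dL

0.1359


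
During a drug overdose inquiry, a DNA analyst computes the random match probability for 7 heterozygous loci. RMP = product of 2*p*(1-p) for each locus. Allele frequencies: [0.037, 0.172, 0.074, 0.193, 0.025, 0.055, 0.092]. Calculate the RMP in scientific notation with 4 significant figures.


Computing RMP for 7 loci:
Locus 1: 2 * 0.037 * 0.963 = 0.071262
Locus 2: 2 * 0.172 * 0.828 = 0.284832
Locus 3: 2 * 0.074 * 0.926 = 0.137048
Locus 4: 2 * 0.193 * 0.807 = 0.311502
Locus 5: 2 * 0.025 * 0.975 = 0.04875
Locus 6: 2 * 0.055 * 0.945 = 0.10395
Locus 7: 2 * 0.092 * 0.908 = 0.167072
RMP = 7.336e-07

7.336e-07


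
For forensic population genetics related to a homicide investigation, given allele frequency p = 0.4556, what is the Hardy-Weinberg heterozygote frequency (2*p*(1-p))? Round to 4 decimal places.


Hardy-Weinberg heterozygote frequency:
q = 1 - p = 1 - 0.4556 = 0.5444
2pq = 2 * 0.4556 * 0.5444 = 0.4961

0.4961


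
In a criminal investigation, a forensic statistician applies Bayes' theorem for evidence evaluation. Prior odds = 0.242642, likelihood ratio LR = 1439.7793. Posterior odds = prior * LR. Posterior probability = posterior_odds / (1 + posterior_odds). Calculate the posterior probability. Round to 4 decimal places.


Bayesian evidence evaluation:
Posterior odds = prior_odds * LR = 0.242642 * 1439.7793 = 349.3509
Posterior probability = posterior_odds / (1 + posterior_odds)
= 349.3509 / (1 + 349.3509)
= 349.3509 / 350.3509
= 0.9971

0.9971


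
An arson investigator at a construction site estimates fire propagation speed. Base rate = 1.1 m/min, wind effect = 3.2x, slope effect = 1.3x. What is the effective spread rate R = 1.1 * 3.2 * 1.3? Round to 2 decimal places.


Fire spread rate calculation:
R = R0 * wind_factor * slope_factor
= 1.1 * 3.2 * 1.3
= 3.52 * 1.3
= 4.58 m/min

4.58


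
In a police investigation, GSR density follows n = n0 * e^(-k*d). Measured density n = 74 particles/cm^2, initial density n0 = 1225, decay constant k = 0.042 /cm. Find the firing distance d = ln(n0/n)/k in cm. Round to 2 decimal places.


GSR distance calculation:
n0/n = 1225 / 74 = 16.554054
ln(n0/n) = 2.806631
d = 2.806631 / 0.042 = 66.82 cm

66.82


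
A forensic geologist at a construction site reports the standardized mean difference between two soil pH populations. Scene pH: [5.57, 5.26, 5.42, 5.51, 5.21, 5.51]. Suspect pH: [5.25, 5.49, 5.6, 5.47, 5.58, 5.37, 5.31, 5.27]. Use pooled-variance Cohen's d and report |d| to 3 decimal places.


Pooled-variance Cohen's d for soil pH comparison:
Scene mean = 32.48 / 6 = 5.413333
Suspect mean = 43.34 / 8 = 5.4175
Scene sample variance s_s^2 = 0.021627
Suspect sample variance s_c^2 = 0.018764
Pooled variance = ((n_s-1)*s_s^2 + (n_c-1)*s_c^2) / (n_s + n_c - 2) = 0.019957
Pooled SD = sqrt(0.019957) = 0.141269
Mean difference = -0.004167
|d| = |-0.004167| / 0.141269 = 0.029

0.029


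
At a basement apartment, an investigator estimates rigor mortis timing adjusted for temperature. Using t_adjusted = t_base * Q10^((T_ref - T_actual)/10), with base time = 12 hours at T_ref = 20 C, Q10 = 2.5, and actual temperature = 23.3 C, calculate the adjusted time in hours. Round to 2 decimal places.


Rigor mortis time adjustment:
Exponent = (T_ref - T_actual) / 10 = (20 - 23.3) / 10 = -0.33
Q10 factor = 2.5^-0.33 = 0.73906
t_adjusted = 12 * 0.73906 = 8.87 hours

8.87


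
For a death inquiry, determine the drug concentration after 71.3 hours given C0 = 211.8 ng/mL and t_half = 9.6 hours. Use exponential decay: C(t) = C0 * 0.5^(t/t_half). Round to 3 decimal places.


Drug concentration decay:
Number of half-lives = t / t_half = 71.3 / 9.6 = 7.427083
Decay factor = 0.5^7.427083 = 0.00581066
C(t) = 211.8 * 0.00581066 = 1.231 ng/mL

1.231


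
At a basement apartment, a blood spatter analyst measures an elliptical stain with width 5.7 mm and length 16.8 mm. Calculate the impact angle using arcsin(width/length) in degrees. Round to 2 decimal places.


Blood spatter impact angle calculation:
width / length = 5.7 / 16.8 = 0.339286
angle = arcsin(0.339286)
angle = 19.83 degrees

19.83


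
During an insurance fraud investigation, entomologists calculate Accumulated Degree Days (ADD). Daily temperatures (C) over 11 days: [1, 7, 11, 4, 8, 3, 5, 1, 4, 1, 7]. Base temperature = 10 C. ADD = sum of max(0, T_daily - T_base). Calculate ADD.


Computing ADD day by day:
Day 1: max(0, 1 - 10) = 0
Day 2: max(0, 7 - 10) = 0
Day 3: max(0, 11 - 10) = 1
Day 4: max(0, 4 - 10) = 0
Day 5: max(0, 8 - 10) = 0
Day 6: max(0, 3 - 10) = 0
Day 7: max(0, 5 - 10) = 0
Day 8: max(0, 1 - 10) = 0
Day 9: max(0, 4 - 10) = 0
Day 10: max(0, 1 - 10) = 0
Day 11: max(0, 7 - 10) = 0
Total ADD = 1

1


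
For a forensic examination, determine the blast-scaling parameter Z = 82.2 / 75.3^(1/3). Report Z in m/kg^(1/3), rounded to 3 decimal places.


Scaled distance calculation:
W^(1/3) = 75.3^(1/3) = 4.222779
Z = R / W^(1/3) = 82.2 / 4.222779
Z = 19.466 m/kg^(1/3)

19.466


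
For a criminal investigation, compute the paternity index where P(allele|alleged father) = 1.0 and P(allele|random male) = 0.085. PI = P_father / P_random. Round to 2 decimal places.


Paternity Index calculation:
PI = P(allele|father) / P(allele|random)
PI = 1.0 / 0.085
PI = 11.76

11.76


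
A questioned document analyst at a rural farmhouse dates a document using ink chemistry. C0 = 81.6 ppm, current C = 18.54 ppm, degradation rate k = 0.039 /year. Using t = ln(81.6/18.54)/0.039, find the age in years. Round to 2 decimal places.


Document age estimation:
C0/C = 81.6 / 18.54 = 4.401294
ln(C0/C) = 1.481899
t = 1.481899 / 0.039 = 38.00 years

38.00


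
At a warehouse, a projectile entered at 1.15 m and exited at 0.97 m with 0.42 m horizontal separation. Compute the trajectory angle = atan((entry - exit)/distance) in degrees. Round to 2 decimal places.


Bullet trajectory angle:
Height difference = 1.15 - 0.97 = 0.18 m
angle = atan(0.18 / 0.42)
angle = atan(0.428571)
angle = 23.20 degrees

23.20


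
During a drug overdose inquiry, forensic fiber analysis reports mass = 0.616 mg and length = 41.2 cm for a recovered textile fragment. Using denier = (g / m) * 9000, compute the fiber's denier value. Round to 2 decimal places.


Denier calculation:
Mass in grams = 0.616 mg / 1000 = 0.000616 g
Length in meters = 41.2 cm / 100 = 0.412 m
Linear density = mass / length = 0.000616 / 0.412 = 0.00149515 g/m
Denier = (g/m) * 9000 = 0.00149515 * 9000 = 13.46

13.46


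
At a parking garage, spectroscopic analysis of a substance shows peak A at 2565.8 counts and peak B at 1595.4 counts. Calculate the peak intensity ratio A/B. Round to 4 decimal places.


Spectral peak ratio:
Peak A = 2565.8 counts
Peak B = 1595.4 counts
Ratio = 2565.8 / 1595.4 = 1.6082

1.6082


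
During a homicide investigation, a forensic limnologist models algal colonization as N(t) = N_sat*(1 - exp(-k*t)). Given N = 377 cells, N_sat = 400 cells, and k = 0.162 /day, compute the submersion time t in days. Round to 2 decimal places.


PMSI from diatom colonization curve:
N / N_sat = 377 / 400 = 0.9425
1 - N/N_sat = 0.0575
ln(1 - N/N_sat) = -2.85597
t = -ln(1 - N/N_sat) / k = -(-2.85597) / 0.162 = 17.63 days

17.63


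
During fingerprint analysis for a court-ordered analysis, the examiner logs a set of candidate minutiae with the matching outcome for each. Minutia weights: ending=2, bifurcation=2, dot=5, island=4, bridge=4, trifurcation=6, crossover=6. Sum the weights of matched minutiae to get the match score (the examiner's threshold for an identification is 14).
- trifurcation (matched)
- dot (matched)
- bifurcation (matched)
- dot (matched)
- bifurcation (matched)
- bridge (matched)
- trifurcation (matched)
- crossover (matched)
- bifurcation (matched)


Weighted minutiae match score:
  trifurcation: matched, +6 (running total 6)
  dot: matched, +5 (running total 11)
  bifurcation: matched, +2 (running total 13)
  dot: matched, +5 (running total 18)
  bifurcation: matched, +2 (running total 20)
  bridge: matched, +4 (running total 24)
  trifurcation: matched, +6 (running total 30)
  crossover: matched, +6 (running total 36)
  bifurcation: matched, +2 (running total 38)
Total score = 38
Threshold = 14; verdict = identification

38


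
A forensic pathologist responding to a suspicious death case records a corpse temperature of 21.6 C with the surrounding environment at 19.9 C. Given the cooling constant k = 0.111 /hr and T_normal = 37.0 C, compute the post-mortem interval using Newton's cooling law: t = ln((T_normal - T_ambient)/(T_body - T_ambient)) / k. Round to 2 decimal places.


Using Newton's law of cooling:
t = ln((T_normal - T_ambient) / (T_body - T_ambient)) / k
T_normal - T_ambient = 17.1
T_body - T_ambient = 1.7
Ratio = 10.058824
ln(ratio) = 2.30845
t = 2.30845 / 0.111 = 20.80 hours

20.80


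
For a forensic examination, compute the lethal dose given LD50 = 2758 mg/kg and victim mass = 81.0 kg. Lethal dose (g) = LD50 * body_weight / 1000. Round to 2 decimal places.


Lethal dose calculation:
Lethal dose = LD50 * body_weight / 1000
= 2758 * 81.0 / 1000
= 223398 / 1000
= 223.40 g

223.40


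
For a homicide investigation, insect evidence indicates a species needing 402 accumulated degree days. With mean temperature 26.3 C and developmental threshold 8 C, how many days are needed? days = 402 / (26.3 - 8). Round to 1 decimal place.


Insect development time:
Effective temperature = avg_temp - T_base = 26.3 - 8 = 18.3 C
Days = ADD / effective_temp = 402 / 18.3 = 22.0 days

22.0


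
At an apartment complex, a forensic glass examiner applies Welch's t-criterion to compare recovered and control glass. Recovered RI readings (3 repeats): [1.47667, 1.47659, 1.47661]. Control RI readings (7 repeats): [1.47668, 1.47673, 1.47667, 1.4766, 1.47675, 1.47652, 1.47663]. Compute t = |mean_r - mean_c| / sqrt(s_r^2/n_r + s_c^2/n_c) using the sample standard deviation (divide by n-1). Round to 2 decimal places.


Welch's t-criterion for glass RI comparison:
Recovered mean = sum / n_r = 4.42987 / 3 = 1.4766233
Control mean = sum / n_c = 10.33658 / 7 = 1.4766543
Recovered sample variance s_r^2 = 1.73333e-09
Control sample variance s_c^2 = 6.22857e-09
Welch SE (unpooled) = sqrt(s_r^2/n_r + s_c^2/n_c) = sqrt(5.77778e-10 + 8.89796e-10) = sqrt(1.46757e-09) = 3.83089e-05
|mean_r - mean_c| = 3.09524e-05
t = 3.09524e-05 / 3.83089e-05 = 0.81

0.81


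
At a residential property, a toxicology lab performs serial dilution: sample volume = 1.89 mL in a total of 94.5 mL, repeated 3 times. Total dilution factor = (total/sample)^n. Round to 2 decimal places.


Dilution factor calculation:
Single dilution = V_total / V_sample = 94.5 / 1.89 ≈ 50
Number of dilutions = 3
Total DF = (94.5 / 1.89)^3 (full precision, rounded at the end) = 125000.00

125000.00


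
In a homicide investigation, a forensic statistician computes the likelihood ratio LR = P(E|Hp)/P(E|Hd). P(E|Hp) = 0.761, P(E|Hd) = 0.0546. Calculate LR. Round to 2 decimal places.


Likelihood ratio calculation:
LR = P(E|Hp) / P(E|Hd)
LR = 0.761 / 0.0546
LR = 13.94

13.94


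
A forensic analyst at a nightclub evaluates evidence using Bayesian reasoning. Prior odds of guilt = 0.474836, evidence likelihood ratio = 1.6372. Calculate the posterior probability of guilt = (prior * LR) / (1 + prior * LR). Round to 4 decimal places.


Bayesian evidence evaluation:
Posterior odds = prior_odds * LR = 0.474836 * 1.6372 = 0.7774015
Posterior probability = posterior_odds / (1 + posterior_odds)
= 0.7774015 / (1 + 0.7774015)
= 0.7774015 / 1.7774015
= 0.4374

0.4374


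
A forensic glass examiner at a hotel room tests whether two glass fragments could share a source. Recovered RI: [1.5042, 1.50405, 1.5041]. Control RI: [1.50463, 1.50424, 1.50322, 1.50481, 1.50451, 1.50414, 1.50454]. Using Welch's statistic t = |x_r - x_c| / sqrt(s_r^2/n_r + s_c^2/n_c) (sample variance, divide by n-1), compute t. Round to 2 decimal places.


Welch's t-criterion for glass RI comparison:
Recovered mean = sum / n_r = 4.51235 / 3 = 1.5041167
Control mean = sum / n_c = 10.53009 / 7 = 1.5042986
Recovered sample variance s_r^2 = 5.83333e-09
Control sample variance s_c^2 = 2.77714e-07
Welch SE (unpooled) = sqrt(s_r^2/n_r + s_c^2/n_c) = sqrt(1.94444e-09 + 3.96735e-08) = sqrt(4.16179e-08) = 0.000204005
|mean_r - mean_c| = 0.000181905
t = 0.000181905 / 0.000204005 = 0.89

0.89


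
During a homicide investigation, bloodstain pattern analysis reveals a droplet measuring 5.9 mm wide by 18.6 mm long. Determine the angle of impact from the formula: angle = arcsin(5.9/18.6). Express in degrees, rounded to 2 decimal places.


Blood spatter impact angle calculation:
width / length = 5.9 / 18.6 = 0.317204
angle = arcsin(0.317204)
angle = 18.49 degrees

18.49


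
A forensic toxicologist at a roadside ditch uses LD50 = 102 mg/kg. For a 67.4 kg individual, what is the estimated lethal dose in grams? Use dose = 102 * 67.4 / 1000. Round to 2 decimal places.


Lethal dose calculation:
Lethal dose = LD50 * body_weight / 1000
= 102 * 67.4 / 1000
= 6874.8 / 1000
= 6.87 g

6.87


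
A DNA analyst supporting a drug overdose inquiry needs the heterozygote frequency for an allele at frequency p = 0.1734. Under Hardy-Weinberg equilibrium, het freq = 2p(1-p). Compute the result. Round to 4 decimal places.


Hardy-Weinberg heterozygote frequency:
q = 1 - p = 1 - 0.1734 = 0.8266
2pq = 2 * 0.1734 * 0.8266 = 0.2867

0.2867


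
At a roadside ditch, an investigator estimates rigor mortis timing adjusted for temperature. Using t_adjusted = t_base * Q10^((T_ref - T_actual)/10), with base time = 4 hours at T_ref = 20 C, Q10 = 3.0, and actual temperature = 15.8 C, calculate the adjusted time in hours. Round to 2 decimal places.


Rigor mortis time adjustment:
Exponent = (T_ref - T_actual) / 10 = (20 - 15.8) / 10 = 0.42
Q10 factor = 3.0^0.42 = 1.58632
t_adjusted = 4 * 1.58632 = 6.35 hours

6.35


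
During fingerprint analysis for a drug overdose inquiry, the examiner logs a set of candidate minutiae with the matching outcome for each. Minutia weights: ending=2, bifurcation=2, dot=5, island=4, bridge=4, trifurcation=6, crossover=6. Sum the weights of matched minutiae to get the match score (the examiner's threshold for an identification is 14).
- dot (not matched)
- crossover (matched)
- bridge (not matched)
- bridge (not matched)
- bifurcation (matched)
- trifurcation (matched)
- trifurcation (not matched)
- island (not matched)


Weighted minutiae match score:
  dot: not matched, +0
  crossover: matched, +6 (running total 6)
  bridge: not matched, +0
  bridge: not matched, +0
  bifurcation: matched, +2 (running total 8)
  trifurcation: matched, +6 (running total 14)
  trifurcation: not matched, +0
  island: not matched, +0
Total score = 14
Threshold = 14; verdict = identification

14


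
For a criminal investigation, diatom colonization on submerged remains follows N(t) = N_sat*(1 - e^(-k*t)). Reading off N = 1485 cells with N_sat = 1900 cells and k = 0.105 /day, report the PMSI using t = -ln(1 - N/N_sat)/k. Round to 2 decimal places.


PMSI from diatom colonization curve:
N / N_sat = 1485 / 1900 = 0.781579
1 - N/N_sat = 0.218421
ln(1 - N/N_sat) = -1.521331
t = -ln(1 - N/N_sat) / k = -(-1.521331) / 0.105 = 14.49 days

14.49


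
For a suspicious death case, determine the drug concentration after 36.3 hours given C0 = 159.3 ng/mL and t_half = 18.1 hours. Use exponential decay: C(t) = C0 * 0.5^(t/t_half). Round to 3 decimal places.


Drug concentration decay:
Number of half-lives = t / t_half = 36.3 / 18.1 = 2.005525
Decay factor = 0.5^2.005525 = 0.24904442
C(t) = 159.3 * 0.24904442 = 39.673 ng/mL

39.673


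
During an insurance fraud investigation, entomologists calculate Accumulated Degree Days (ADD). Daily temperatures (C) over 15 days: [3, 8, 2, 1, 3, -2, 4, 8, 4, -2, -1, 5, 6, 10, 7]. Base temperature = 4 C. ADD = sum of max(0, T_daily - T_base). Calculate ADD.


Computing ADD day by day:
Day 1: max(0, 3 - 4) = 0
Day 2: max(0, 8 - 4) = 4
Day 3: max(0, 2 - 4) = 0
Day 4: max(0, 1 - 4) = 0
Day 5: max(0, 3 - 4) = 0
Day 6: max(0, -2 - 4) = 0
Day 7: max(0, 4 - 4) = 0
Day 8: max(0, 8 - 4) = 4
Day 9: max(0, 4 - 4) = 0
Day 10: max(0, -2 - 4) = 0
Day 11: max(0, -1 - 4) = 0
Day 12: max(0, 5 - 4) = 1
Day 13: max(0, 6 - 4) = 2
Day 14: max(0, 10 - 4) = 6
Day 15: max(0, 7 - 4) = 3
Total ADD = 20

20
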